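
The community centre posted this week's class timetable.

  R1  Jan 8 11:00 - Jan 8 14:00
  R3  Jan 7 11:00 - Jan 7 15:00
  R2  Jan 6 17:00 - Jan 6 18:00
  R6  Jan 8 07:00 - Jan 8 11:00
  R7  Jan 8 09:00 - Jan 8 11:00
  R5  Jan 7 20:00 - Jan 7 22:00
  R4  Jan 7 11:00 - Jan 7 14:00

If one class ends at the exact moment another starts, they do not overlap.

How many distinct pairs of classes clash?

2

Sorted by start: R2, R3, R4, R5, R6, R7, R1.
R3 starts after R2 ends, so R2 has no further overlaps.
R4 starts before R3 ends → R3 and R4 overlap.
R5 starts after R3 ends, so R3 has no further overlaps.
R5 starts after R4 ends, so R4 has no further overlaps.
R6 starts after R5 ends, so R5 has no further overlaps.
R7 starts before R6 ends → R6 and R7 overlap.
R1 starts exactly when R6 ends (back-to-back, no overlap).
R1 starts exactly when R7 ends (back-to-back, no overlap).
Overlapping pairs: R3 & R4, R6 & R7 — 2 in total.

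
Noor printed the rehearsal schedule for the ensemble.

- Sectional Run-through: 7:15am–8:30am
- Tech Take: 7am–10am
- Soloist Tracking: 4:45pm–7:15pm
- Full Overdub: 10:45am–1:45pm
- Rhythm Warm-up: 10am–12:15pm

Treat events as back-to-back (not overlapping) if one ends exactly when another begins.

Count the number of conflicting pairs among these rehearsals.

Sorted by start: Tech Take, Sectional Run-through, Rhythm Warm-up, Full Overdub, Soloist Tracking.
Sectional Run-through starts before Tech Take ends → Tech Take and Sectional Run-through overlap.
Rhythm Warm-up starts exactly when Tech Take ends (back-to-back, no overlap), so Tech Take has no further overlaps.
Rhythm Warm-up starts after Sectional Run-through ends, so Sectional Run-through has no further overlaps.
Full Overdub starts before Rhythm Warm-up ends → Rhythm Warm-up and Full Overdub overlap.
Soloist Tracking starts after Rhythm Warm-up ends.
Soloist Tracking starts after Full Overdub ends.
Overlapping pairs: Full Overdub & Rhythm Warm-up, Sectional Run-through & Tech Take — 2 in total.

2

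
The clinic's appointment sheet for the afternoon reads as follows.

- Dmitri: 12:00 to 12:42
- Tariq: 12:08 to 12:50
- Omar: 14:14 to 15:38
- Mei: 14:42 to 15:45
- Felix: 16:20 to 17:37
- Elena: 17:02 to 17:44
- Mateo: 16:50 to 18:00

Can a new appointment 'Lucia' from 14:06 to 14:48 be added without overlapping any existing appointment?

Dmitri: ends 12:42 at or before Lucia starts 14:06 → clear.
Tariq: ends 12:50 at or before Lucia starts 14:06 → clear.
Omar: starts 14:14 before Lucia ends 14:48, and ends 15:38 after Lucia starts 14:06 → overlap.
Mei: starts 14:42 before Lucia ends 14:48, and ends 15:45 after Lucia starts 14:06 → overlap.
Felix: starts 16:20 at or after Lucia ends 14:48 → clear.
Mateo: starts 16:50 at or after Lucia ends 14:48 → clear.
Elena: starts 17:02 at or after Lucia ends 14:48 → clear.
Lucia overlaps Omar, Mei.

No — it overlaps Mei, Omar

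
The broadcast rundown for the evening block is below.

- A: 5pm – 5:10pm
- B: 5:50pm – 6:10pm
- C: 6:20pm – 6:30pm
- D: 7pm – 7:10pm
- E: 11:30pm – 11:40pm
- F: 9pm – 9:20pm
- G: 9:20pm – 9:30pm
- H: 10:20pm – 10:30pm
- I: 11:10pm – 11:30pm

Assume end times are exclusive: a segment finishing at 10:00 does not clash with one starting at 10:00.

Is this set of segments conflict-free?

Sorted by start: A, B, C, D, F, G, H, I, E.
B starts after A ends; A is clear from here.
C starts after B ends; B is clear from here.
D starts after C ends; C is clear from here.
F starts after D ends; D is clear from here.
G starts exactly when F ends (back-to-back, no overlap); F is clear from here.
H starts after G ends; G is clear from here.
I starts after H ends; H is clear from here.
E starts exactly when I ends (back-to-back, no overlap).
Every pair is clear; the schedule has no overlaps.

Yes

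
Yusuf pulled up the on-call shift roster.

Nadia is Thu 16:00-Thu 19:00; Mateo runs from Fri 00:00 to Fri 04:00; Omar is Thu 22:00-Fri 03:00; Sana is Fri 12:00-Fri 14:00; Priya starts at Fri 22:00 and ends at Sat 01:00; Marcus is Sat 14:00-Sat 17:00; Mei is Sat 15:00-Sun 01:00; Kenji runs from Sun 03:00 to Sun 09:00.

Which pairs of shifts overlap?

Sorted by start: Nadia, Omar, Mateo, Sana, Priya, Marcus, Mei, Kenji.
Omar starts after Nadia ends; Nadia is clear from here.
Mateo starts before Omar ends → Omar and Mateo overlap.
Sana starts after Omar ends; Omar is clear from here.
Sana starts after Mateo ends; Mateo is clear from here.
Priya starts after Sana ends; Sana is clear from here.
Marcus starts after Priya ends; Priya is clear from here.
Mei starts before Marcus ends → Marcus and Mei overlap.
Kenji starts after Marcus ends.
Kenji starts after Mei ends.

Marcus & Mei, Mateo & Omar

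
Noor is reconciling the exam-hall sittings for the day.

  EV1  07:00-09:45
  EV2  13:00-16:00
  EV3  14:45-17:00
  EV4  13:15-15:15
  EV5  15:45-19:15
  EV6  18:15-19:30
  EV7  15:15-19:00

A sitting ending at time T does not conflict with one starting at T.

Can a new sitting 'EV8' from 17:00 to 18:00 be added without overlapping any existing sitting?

No — it overlaps EV5, EV7

EV1: ends 09:45 at or before EV8 starts 17:00 → clear.
EV2: ends 16:00 at or before EV8 starts 17:00 → clear.
EV4: ends 15:15 at or before EV8 starts 17:00 → clear.
EV3: ends 17:00 at or before EV8 starts 17:00 → clear.
EV7: starts 15:15 before EV8 ends 18:00, and ends 19:00 after EV8 starts 17:00 → overlap.
EV5: starts 15:45 before EV8 ends 18:00, and ends 19:15 after EV8 starts 17:00 → overlap.
EV6: starts 18:15 at or after EV8 ends 18:00 → clear.
EV8 overlaps EV5, EV7.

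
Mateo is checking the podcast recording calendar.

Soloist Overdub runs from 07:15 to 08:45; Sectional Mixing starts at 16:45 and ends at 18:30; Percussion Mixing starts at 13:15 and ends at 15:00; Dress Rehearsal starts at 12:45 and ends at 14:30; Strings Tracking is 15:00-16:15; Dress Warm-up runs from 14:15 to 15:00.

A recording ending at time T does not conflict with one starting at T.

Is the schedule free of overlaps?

Sorted by start: Soloist Overdub, Dress Rehearsal, Percussion Mixing, Dress Warm-up, Strings Tracking, Sectional Mixing.
Dress Rehearsal starts after Soloist Overdub ends; Soloist Overdub is clear from here.
Percussion Mixing starts before Dress Rehearsal ends → Dress Rehearsal and Percussion Mixing overlap.
That's a conflict, so the schedule is not conflict-free.

No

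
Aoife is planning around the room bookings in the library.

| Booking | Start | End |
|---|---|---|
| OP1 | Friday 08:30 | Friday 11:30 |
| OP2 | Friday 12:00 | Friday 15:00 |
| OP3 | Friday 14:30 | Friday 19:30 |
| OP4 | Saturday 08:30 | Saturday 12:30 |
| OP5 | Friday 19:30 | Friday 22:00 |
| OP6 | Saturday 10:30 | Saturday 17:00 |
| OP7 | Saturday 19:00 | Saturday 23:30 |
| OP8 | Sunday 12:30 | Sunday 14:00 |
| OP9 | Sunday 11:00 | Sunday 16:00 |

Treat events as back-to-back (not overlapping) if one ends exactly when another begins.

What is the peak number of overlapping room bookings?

2

Walk through starts and ends in time order (an end at T is processed before a start at T):
Friday 08:30 start OP1 → 1
Friday 11:30 end OP1 → 0
Friday 12:00 start OP2 → 1
Friday 14:30 start OP3 → 2
Friday 15:00 end OP2 → 1
Friday 19:30 end OP3 → 0
Friday 19:30 start OP5 → 1
Friday 22:00 end OP5 → 0
Saturday 08:30 start OP4 → 1
Saturday 10:30 start OP6 → 2
Saturday 12:30 end OP4 → 1
Saturday 17:00 end OP6 → 0
Saturday 19:00 start OP7 → 1
Saturday 23:30 end OP7 → 0
Sunday 11:00 start OP9 → 1
Sunday 12:30 start OP8 → 2
Sunday 14:00 end OP8 → 1
Sunday 16:00 end OP9 → 0
Peak is 2, at Friday 14:30 (OP2, OP3).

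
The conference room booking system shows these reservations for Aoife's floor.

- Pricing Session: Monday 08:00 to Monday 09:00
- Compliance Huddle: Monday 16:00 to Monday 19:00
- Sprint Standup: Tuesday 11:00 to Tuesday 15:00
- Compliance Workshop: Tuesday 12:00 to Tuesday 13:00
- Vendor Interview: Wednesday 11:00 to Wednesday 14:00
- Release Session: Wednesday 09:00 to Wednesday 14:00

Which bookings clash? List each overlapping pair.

Sorted by start: Pricing Session, Compliance Huddle, Sprint Standup, Compliance Workshop, Release Session, Vendor Interview.
Compliance Huddle starts after Pricing Session ends, so Pricing Session has no further overlaps.
Sprint Standup starts after Compliance Huddle ends, so Compliance Huddle has no further overlaps.
Compliance Workshop starts before Sprint Standup ends → Sprint Standup and Compliance Workshop overlap.
Release Session starts after Sprint Standup ends, so Sprint Standup has no further overlaps.
Release Session starts after Compliance Workshop ends, so Compliance Workshop has no further overlaps.
Vendor Interview starts before Release Session ends → Release Session and Vendor Interview overlap.

Compliance Workshop & Sprint Standup, Release Session & Vendor Interview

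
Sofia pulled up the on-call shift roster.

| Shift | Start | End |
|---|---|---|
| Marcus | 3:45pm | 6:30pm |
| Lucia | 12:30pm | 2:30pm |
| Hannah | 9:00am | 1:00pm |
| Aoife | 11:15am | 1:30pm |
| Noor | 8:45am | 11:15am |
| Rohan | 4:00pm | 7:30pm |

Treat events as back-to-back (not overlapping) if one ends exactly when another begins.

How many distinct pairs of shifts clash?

Sorted by start: Noor, Hannah, Aoife, Lucia, Marcus, Rohan.
Hannah starts before Noor ends → Noor and Hannah overlap.
Aoife starts exactly when Noor ends (back-to-back, no overlap) — done with Noor.
Aoife starts before Hannah ends → Hannah and Aoife overlap.
Lucia starts before Hannah ends → Hannah and Lucia overlap.
Marcus starts after Hannah ends — done with Hannah.
Lucia starts before Aoife ends → Aoife and Lucia overlap.
Marcus starts after Aoife ends — done with Aoife.
Marcus starts after Lucia ends — done with Lucia.
Rohan starts before Marcus ends → Marcus and Rohan overlap.
Overlapping pairs: Aoife & Hannah, Aoife & Lucia, Hannah & Lucia, Hannah & Noor, Marcus & Rohan — 5 in total.

5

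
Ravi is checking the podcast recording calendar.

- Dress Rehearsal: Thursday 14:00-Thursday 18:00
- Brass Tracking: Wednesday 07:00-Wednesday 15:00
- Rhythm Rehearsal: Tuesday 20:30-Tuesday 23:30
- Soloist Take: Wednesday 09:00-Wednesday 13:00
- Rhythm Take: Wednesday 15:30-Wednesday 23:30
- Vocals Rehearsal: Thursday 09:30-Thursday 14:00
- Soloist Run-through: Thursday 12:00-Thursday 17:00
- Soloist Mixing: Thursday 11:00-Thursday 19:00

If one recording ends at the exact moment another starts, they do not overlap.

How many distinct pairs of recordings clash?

Sorted by start: Rhythm Rehearsal, Brass Tracking, Soloist Take, Rhythm Take, Vocals Rehearsal, Soloist Mixing, Soloist Run-through, Dress Rehearsal.
Brass Tracking starts after Rhythm Rehearsal ends, so Rhythm Rehearsal has no further overlaps.
Soloist Take starts before Brass Tracking ends → Brass Tracking and Soloist Take overlap.
Rhythm Take starts after Brass Tracking ends, so Brass Tracking has no further overlaps.
Rhythm Take starts after Soloist Take ends, so Soloist Take has no further overlaps.
Vocals Rehearsal starts after Rhythm Take ends, so Rhythm Take has no further overlaps.
Soloist Mixing starts before Vocals Rehearsal ends → Vocals Rehearsal and Soloist Mixing overlap.
Soloist Run-through starts before Vocals Rehearsal ends → Vocals Rehearsal and Soloist Run-through overlap.
Dress Rehearsal starts exactly when Vocals Rehearsal ends (back-to-back, no overlap).
Soloist Run-through starts before Soloist Mixing ends → Soloist Mixing and Soloist Run-through overlap.
Dress Rehearsal starts before Soloist Mixing ends → Soloist Mixing and Dress Rehearsal overlap.
Dress Rehearsal starts before Soloist Run-through ends → Soloist Run-through and Dress Rehearsal overlap.
Overlapping pairs: Brass Tracking & Soloist Take, Dress Rehearsal & Soloist Mixing, Dress Rehearsal & Soloist Run-through, Soloist Mixing & Soloist Run-through, Soloist Mixing & Vocals Rehearsal, Soloist Run-through & Vocals Rehearsal — 6 in total.

6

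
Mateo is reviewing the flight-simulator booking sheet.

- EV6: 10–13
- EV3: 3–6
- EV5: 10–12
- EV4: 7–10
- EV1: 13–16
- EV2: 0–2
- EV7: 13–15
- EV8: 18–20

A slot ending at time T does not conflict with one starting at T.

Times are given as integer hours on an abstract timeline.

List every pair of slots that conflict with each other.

EV1 & EV7, EV5 & EV6

Two intervals overlap when each starts before the other ends.
Sorted by start: EV2, EV3, EV4, EV5, EV6, EV1, EV7, EV8.
EV3 starts after EV2 ends — done with EV2.
EV4 starts after EV3 ends — done with EV3.
EV5 starts exactly when EV4 ends (back-to-back, no overlap) — done with EV4.
EV6 starts before EV5 ends → EV5 and EV6 overlap.
EV1 starts after EV5 ends — done with EV5.
EV1 starts exactly when EV6 ends (back-to-back, no overlap) — done with EV6.
EV7 starts before EV1 ends → EV1 and EV7 overlap.
EV8 starts after EV1 ends.
EV8 starts after EV7 ends.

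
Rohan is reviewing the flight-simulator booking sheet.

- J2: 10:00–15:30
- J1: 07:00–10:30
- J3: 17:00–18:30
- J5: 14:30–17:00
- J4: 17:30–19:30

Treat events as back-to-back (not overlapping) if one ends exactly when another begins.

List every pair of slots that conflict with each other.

J1 & J2, J2 & J5, J3 & J4

Check each pair: they overlap iff neither finishes before the other starts.
Sorted by start: J1, J2, J5, J3, J4.
J2 starts before J1 ends → J1 and J2 overlap.
J5 starts after J1 ends — done with J1.
J5 starts before J2 ends → J2 and J5 overlap.
J3 starts after J2 ends — done with J2.
J3 starts exactly when J5 ends (back-to-back, no overlap) — done with J5.
J4 starts before J3 ends → J3 and J4 overlap.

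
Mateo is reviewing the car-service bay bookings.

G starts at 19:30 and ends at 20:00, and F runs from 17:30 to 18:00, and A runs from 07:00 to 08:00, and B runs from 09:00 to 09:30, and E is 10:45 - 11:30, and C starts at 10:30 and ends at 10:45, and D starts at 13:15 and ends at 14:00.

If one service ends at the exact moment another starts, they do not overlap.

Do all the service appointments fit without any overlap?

Yes

Sorted by start: A, B, C, E, D, F, G.
B starts after A ends, so A has no further overlaps.
C starts after B ends, so B has no further overlaps.
E starts exactly when C ends (back-to-back, no overlap), so C has no further overlaps.
D starts after E ends, so E has no further overlaps.
F starts after D ends, so D has no further overlaps.
G starts after F ends.
Every pair is clear; the schedule has no overlaps.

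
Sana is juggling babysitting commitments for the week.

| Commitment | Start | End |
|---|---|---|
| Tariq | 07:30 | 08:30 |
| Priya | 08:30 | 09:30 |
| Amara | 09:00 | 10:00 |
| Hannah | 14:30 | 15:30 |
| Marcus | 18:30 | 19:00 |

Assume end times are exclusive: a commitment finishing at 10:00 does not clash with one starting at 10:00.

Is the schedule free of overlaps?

No

Sorted by start: Tariq, Priya, Amara, Hannah, Marcus.
Priya starts exactly when Tariq ends (back-to-back, no overlap) — done with Tariq.
Amara starts before Priya ends → Priya and Amara overlap.
That's a conflict, so the schedule is not conflict-free.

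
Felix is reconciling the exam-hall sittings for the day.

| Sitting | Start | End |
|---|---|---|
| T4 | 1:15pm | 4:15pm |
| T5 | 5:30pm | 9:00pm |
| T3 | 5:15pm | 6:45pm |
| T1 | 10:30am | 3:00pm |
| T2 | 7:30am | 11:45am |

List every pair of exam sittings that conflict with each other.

T1 & T2, T1 & T4, T3 & T5

Sorted by start: T2, T1, T4, T3, T5.
T1 starts before T2 ends → T2 and T1 overlap.
T4 starts after T2 ends — done with T2.
T4 starts before T1 ends → T1 and T4 overlap.
T3 starts after T1 ends — done with T1.
T3 starts after T4 ends — done with T4.
T5 starts before T3 ends → T3 and T5 overlap.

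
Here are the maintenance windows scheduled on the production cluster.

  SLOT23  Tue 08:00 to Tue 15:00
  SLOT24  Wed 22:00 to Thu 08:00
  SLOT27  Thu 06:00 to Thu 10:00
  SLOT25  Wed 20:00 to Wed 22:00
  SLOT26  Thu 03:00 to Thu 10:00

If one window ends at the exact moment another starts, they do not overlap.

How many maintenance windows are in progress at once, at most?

Walk through starts and ends in time order (an end at T is processed before a start at T):
Tue 08:00 start SLOT23 → 1
Tue 15:00 end SLOT23 → 0
Wed 20:00 start SLOT25 → 1
Wed 22:00 end SLOT25 → 0
Wed 22:00 start SLOT24 → 1
Thu 03:00 start SLOT26 → 2
Thu 06:00 start SLOT27 → 3
Thu 08:00 end SLOT24 → 2
Thu 10:00 end SLOT26 → 1
Thu 10:00 end SLOT27 → 0
Peak is 3, at Thu 06:00 (SLOT24, SLOT26, SLOT27).

3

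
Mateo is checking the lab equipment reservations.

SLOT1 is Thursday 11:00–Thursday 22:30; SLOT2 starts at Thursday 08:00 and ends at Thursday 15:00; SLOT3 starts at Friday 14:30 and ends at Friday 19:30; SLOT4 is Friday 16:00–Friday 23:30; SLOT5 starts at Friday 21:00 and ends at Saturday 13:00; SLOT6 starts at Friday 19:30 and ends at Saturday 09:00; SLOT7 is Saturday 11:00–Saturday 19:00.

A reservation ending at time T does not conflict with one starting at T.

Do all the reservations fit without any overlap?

No

Sorted by start: SLOT2, SLOT1, SLOT3, SLOT4, SLOT6, SLOT5, SLOT7.
SLOT1 starts before SLOT2 ends → SLOT2 and SLOT1 overlap.
That's a conflict, so the schedule is not conflict-free.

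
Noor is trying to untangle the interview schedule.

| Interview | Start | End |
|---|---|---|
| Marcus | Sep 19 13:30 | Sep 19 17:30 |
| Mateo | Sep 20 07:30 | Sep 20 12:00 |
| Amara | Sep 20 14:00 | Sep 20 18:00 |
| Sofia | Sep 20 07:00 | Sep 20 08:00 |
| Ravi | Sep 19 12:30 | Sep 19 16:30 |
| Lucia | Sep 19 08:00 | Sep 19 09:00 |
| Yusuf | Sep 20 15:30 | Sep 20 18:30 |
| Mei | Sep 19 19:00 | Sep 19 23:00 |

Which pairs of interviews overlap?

Amara & Yusuf, Marcus & Ravi, Mateo & Sofia

Sorted by start: Lucia, Ravi, Marcus, Mei, Sofia, Mateo, Amara, Yusuf.
Ravi starts after Lucia ends, so nothing later overlaps Lucia either.
Marcus starts before Ravi ends → Ravi and Marcus overlap.
Mei starts after Ravi ends, so nothing later overlaps Ravi either.
Mei starts after Marcus ends, so nothing later overlaps Marcus either.
Sofia starts after Mei ends, so nothing later overlaps Mei either.
Mateo starts before Sofia ends → Sofia and Mateo overlap.
Amara starts after Sofia ends, so nothing later overlaps Sofia either.
Amara starts after Mateo ends, so nothing later overlaps Mateo either.
Yusuf starts before Amara ends → Amara and Yusuf overlap.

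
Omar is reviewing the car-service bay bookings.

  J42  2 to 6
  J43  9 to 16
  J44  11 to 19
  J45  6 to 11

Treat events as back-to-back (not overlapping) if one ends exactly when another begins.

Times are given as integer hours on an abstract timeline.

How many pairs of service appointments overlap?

2

Sorted by start: J42, J45, J43, J44.
J45 starts exactly when J42 ends (back-to-back, no overlap); J42 is clear from here.
J43 starts before J45 ends → J45 and J43 overlap.
J44 starts exactly when J45 ends (back-to-back, no overlap).
J44 starts before J43 ends → J43 and J44 overlap.
Overlapping pairs: J43 & J44, J43 & J45 — 2 in total.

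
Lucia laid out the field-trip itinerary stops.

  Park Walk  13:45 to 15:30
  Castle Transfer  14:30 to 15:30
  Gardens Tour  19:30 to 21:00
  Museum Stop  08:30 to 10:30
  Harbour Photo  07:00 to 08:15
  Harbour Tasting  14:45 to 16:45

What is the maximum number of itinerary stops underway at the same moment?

3

Sort all start/end points and keep a running count:
07:00 start Harbour Photo → 1
08:15 end Harbour Photo → 0
08:30 start Museum Stop → 1
10:30 end Museum Stop → 0
13:45 start Park Walk → 1
14:30 start Castle Transfer → 2
14:45 start Harbour Tasting → 3
15:30 end Castle Transfer → 2
15:30 end Park Walk → 1
16:45 end Harbour Tasting → 0
19:30 start Gardens Tour → 1
21:00 end Gardens Tour → 0
Peak is 3, at 14:45 (Castle Transfer, Harbour Tasting, Park Walk).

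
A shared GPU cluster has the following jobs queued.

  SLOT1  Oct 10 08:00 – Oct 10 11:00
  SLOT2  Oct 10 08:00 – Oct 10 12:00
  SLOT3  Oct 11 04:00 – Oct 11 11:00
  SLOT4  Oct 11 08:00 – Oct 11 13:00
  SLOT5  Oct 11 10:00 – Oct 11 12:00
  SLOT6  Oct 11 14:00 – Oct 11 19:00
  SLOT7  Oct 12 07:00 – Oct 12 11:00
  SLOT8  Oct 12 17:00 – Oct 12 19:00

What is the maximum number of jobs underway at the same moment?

3

Walk through starts and ends in time order (an end at T is processed before a start at T):
Oct 10 08:00 start SLOT1 → 1
Oct 10 08:00 start SLOT2 → 2
Oct 10 11:00 end SLOT1 → 1
Oct 10 12:00 end SLOT2 → 0
Oct 11 04:00 start SLOT3 → 1
Oct 11 08:00 start SLOT4 → 2
Oct 11 10:00 start SLOT5 → 3
Oct 11 11:00 end SLOT3 → 2
Oct 11 12:00 end SLOT5 → 1
Oct 11 13:00 end SLOT4 → 0
Oct 11 14:00 start SLOT6 → 1
Oct 11 19:00 end SLOT6 → 0
Oct 12 07:00 start SLOT7 → 1
Oct 12 11:00 end SLOT7 → 0
Oct 12 17:00 start SLOT8 → 1
Oct 12 19:00 end SLOT8 → 0
Peak is 3, at Oct 11 10:00 (SLOT3, SLOT4, SLOT5).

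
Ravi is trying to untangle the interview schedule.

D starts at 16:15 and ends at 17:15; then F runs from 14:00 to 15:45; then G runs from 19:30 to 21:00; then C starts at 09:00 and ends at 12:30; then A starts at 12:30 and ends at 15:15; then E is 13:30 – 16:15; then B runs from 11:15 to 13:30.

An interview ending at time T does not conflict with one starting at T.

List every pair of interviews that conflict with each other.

A & B, A & E, A & F, B & C, E & F

Check each pair: they overlap iff neither finishes before the other starts.
Sorted by start: C, B, A, E, F, D, G.
B starts before C ends → C and B overlap.
A starts exactly when C ends (back-to-back, no overlap); C is clear from here.
A starts before B ends → B and A overlap.
E starts exactly when B ends (back-to-back, no overlap); B is clear from here.
E starts before A ends → A and E overlap.
F starts before A ends → A and F overlap.
D starts after A ends; A is clear from here.
F starts before E ends → E and F overlap.
D starts exactly when E ends (back-to-back, no overlap); E is clear from here.
D starts after F ends; F is clear from here.
G starts after D ends.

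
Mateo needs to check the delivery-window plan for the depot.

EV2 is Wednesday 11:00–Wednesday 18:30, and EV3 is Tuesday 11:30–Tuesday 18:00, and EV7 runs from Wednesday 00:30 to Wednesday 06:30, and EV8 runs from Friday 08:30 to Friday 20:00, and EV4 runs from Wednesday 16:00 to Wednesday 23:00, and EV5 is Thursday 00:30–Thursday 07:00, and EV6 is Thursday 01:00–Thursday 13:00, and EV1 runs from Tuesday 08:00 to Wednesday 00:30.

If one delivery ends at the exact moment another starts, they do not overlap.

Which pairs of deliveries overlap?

EV1 & EV3, EV2 & EV4, EV5 & EV6

Sorted by start: EV1, EV3, EV7, EV2, EV4, EV5, EV6, EV8.
EV3 starts before EV1 ends → EV1 and EV3 overlap.
EV7 starts exactly when EV1 ends (back-to-back, no overlap), so EV1 has no further overlaps.
EV7 starts after EV3 ends, so EV3 has no further overlaps.
EV2 starts after EV7 ends, so EV7 has no further overlaps.
EV4 starts before EV2 ends → EV2 and EV4 overlap.
EV5 starts after EV2 ends, so EV2 has no further overlaps.
EV5 starts after EV4 ends, so EV4 has no further overlaps.
EV6 starts before EV5 ends → EV5 and EV6 overlap.
EV8 starts after EV5 ends.
EV8 starts after EV6 ends.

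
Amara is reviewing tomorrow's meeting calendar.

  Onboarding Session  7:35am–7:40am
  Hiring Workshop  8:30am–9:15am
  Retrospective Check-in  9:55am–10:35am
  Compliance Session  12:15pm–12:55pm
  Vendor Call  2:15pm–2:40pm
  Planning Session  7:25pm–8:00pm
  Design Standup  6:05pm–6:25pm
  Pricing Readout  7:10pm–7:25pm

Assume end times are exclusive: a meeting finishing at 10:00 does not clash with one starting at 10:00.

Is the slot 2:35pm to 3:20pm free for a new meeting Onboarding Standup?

Onboarding Session: ends 7:40am at or before Onboarding Standup starts 2:35pm → clear.
Hiring Workshop: ends 9:15am at or before Onboarding Standup starts 2:35pm → clear.
Retrospective Check-in: ends 10:35am at or before Onboarding Standup starts 2:35pm → clear.
Compliance Session: ends 12:55pm at or before Onboarding Standup starts 2:35pm → clear.
Vendor Call: starts 2:15pm before Onboarding Standup ends 3:20pm, and ends 2:40pm after Onboarding Standup starts 2:35pm → overlap.
Design Standup: starts 6:05pm at or after Onboarding Standup ends 3:20pm → clear.
Pricing Readout: starts 7:10pm at or after Onboarding Standup ends 3:20pm → clear.
Planning Session: starts 7:25pm at or after Onboarding Standup ends 3:20pm → clear.
Onboarding Standup overlaps Vendor Call.

No — it overlaps Vendor Call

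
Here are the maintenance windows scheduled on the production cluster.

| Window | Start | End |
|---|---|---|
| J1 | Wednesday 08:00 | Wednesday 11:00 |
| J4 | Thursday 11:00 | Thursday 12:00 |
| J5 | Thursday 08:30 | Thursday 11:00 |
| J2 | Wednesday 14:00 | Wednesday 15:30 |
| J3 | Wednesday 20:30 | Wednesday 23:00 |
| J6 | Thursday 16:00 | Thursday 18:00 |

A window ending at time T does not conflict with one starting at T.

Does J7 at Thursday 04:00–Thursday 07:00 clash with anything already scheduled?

No — it doesn't clash with anything

J1: ends Wednesday 11:00 at or before J7 starts Thursday 04:00 → clear.
J2: ends Wednesday 15:30 at or before J7 starts Thursday 04:00 → clear.
J3: ends Wednesday 23:00 at or before J7 starts Thursday 04:00 → clear.
J5: starts Thursday 08:30 at or after J7 ends Thursday 07:00 → clear.
J4: starts Thursday 11:00 at or after J7 ends Thursday 07:00 → clear.
J6: starts Thursday 16:00 at or after J7 ends Thursday 07:00 → clear.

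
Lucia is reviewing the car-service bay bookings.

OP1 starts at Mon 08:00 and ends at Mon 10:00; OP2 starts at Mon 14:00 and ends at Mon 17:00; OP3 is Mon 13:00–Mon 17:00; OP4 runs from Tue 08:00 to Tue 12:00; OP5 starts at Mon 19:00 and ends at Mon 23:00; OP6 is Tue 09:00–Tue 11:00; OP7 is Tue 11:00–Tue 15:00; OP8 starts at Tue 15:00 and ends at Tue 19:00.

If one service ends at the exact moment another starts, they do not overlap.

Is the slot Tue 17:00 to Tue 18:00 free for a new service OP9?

No — it overlaps OP8

OP1: ends Mon 10:00 at or before OP9 starts Tue 17:00 → clear.
OP3: ends Mon 17:00 at or before OP9 starts Tue 17:00 → clear.
OP2: ends Mon 17:00 at or before OP9 starts Tue 17:00 → clear.
OP5: ends Mon 23:00 at or before OP9 starts Tue 17:00 → clear.
OP4: ends Tue 12:00 at or before OP9 starts Tue 17:00 → clear.
OP6: ends Tue 11:00 at or before OP9 starts Tue 17:00 → clear.
OP7: ends Tue 15:00 at or before OP9 starts Tue 17:00 → clear.
OP8: starts Tue 15:00 before OP9 ends Tue 18:00, and ends Tue 19:00 after OP9 starts Tue 17:00 → overlap.
OP9 overlaps OP8.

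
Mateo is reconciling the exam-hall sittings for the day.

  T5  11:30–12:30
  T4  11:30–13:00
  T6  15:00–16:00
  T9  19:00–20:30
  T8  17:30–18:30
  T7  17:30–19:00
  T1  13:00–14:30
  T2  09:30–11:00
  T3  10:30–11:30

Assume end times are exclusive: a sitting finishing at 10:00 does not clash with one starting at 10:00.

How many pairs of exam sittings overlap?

Sorted by start: T2, T3, T4, T5, T1, T6, T7, T8, T9.
T3 starts before T2 ends → T2 and T3 overlap.
T4 starts after T2 ends; T2 is clear from here.
T4 starts exactly when T3 ends (back-to-back, no overlap); T3 is clear from here.
T5 starts before T4 ends → T4 and T5 overlap.
T1 starts exactly when T4 ends (back-to-back, no overlap); T4 is clear from here.
T1 starts after T5 ends; T5 is clear from here.
T6 starts after T1 ends; T1 is clear from here.
T7 starts after T6 ends; T6 is clear from here.
T8 starts before T7 ends → T7 and T8 overlap.
T9 starts exactly when T7 ends (back-to-back, no overlap).
T9 starts after T8 ends.
Overlapping pairs: T2 & T3, T4 & T5, T7 & T8 — 3 in total.

3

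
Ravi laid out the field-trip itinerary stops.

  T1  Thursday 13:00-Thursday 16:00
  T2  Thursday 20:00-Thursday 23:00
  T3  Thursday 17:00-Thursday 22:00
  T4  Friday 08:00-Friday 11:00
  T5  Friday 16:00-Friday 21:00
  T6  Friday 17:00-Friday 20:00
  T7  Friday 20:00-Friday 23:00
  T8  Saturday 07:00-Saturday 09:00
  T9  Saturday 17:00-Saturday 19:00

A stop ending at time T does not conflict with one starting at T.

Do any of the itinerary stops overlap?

Yes

Sorted by start: T1, T3, T2, T4, T5, T6, T7, T8, T9.
T3 starts after T1 ends; T1 is clear from here.
T2 starts before T3 ends → T3 and T2 overlap.
That's a conflict, so the schedule is not conflict-free.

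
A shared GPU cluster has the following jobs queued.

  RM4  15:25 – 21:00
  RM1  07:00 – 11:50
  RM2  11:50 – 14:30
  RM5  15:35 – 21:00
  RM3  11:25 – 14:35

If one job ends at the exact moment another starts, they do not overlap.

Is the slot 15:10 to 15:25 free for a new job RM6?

RM1: ends 11:50 at or before RM6 starts 15:10 → clear.
RM3: ends 14:35 at or before RM6 starts 15:10 → clear.
RM2: ends 14:30 at or before RM6 starts 15:10 → clear.
RM4: starts 15:25 at or after RM6 ends 15:25 → clear.
RM5: starts 15:35 at or after RM6 ends 15:25 → clear.

Yes — the slot is free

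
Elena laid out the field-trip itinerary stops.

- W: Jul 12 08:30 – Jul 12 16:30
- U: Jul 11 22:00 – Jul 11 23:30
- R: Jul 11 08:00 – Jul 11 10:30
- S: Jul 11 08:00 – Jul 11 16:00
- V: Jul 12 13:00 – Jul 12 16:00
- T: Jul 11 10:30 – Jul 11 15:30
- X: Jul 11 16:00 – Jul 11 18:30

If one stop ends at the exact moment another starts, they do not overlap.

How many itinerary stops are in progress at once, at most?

2

Walk through starts and ends in time order (an end at T is processed before a start at T):
Jul 11 08:00 start R → 1
Jul 11 08:00 start S → 2
Jul 11 10:30 end R → 1
Jul 11 10:30 start T → 2
Jul 11 15:30 end T → 1
Jul 11 16:00 end S → 0
Jul 11 16:00 start X → 1
Jul 11 18:30 end X → 0
Jul 11 22:00 start U → 1
Jul 11 23:30 end U → 0
Jul 12 08:30 start W → 1
Jul 12 13:00 start V → 2
Jul 12 16:00 end V → 1
Jul 12 16:30 end W → 0
Peak is 2, at Jul 11 08:00 (R, S).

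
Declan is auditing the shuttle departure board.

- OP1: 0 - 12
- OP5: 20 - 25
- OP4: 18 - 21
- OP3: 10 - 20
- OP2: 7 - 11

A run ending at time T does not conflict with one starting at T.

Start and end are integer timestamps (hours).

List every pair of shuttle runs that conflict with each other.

OP1 & OP2, OP1 & OP3, OP2 & OP3, OP3 & OP4, OP4 & OP5

Two intervals overlap when each starts before the other ends.
Sorted by start: OP1, OP2, OP3, OP4, OP5.
OP2 starts before OP1 ends → OP1 and OP2 overlap.
OP3 starts before OP1 ends → OP1 and OP3 overlap.
OP4 starts after OP1 ends; OP1 is clear from here.
OP3 starts before OP2 ends → OP2 and OP3 overlap.
OP4 starts after OP2 ends; OP2 is clear from here.
OP4 starts before OP3 ends → OP3 and OP4 overlap.
OP5 starts exactly when OP3 ends (back-to-back, no overlap).
OP5 starts before OP4 ends → OP4 and OP5 overlap.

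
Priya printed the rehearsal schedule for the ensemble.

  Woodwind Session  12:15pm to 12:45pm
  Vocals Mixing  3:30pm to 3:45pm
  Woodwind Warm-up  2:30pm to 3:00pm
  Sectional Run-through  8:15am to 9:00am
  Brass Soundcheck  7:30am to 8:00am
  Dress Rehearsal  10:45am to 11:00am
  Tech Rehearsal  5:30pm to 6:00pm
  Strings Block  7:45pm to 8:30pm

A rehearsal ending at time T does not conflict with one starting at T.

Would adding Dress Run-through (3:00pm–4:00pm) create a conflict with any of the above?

Brass Soundcheck: ends 8:00am at or before Dress Run-through starts 3:00pm → clear.
Sectional Run-through: ends 9:00am at or before Dress Run-through starts 3:00pm → clear.
Dress Rehearsal: ends 11:00am at or before Dress Run-through starts 3:00pm → clear.
Woodwind Session: ends 12:45pm at or before Dress Run-through starts 3:00pm → clear.
Woodwind Warm-up: ends 3:00pm at or before Dress Run-through starts 3:00pm → clear.
Vocals Mixing: starts 3:30pm before Dress Run-through ends 4:00pm, and ends 3:45pm after Dress Run-through starts 3:00pm → overlap.
Tech Rehearsal: starts 5:30pm at or after Dress Run-through ends 4:00pm → clear.
Strings Block: starts 7:45pm at or after Dress Run-through ends 4:00pm → clear.
Dress Run-through overlaps Vocals Mixing.

Yes — it overlaps Vocals Mixing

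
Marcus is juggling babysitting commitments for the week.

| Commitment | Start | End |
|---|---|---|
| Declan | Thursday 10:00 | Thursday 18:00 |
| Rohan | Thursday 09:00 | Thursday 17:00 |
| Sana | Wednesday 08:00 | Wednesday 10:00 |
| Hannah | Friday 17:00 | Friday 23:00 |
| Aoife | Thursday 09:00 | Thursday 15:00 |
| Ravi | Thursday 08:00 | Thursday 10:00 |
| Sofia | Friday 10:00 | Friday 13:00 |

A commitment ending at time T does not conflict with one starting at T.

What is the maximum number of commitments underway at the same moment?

Sweep the timeline, counting +1 at each start and −1 at each end (ends before starts at a tie):
Wednesday 08:00 start Sana → 1
Wednesday 10:00 end Sana → 0
Thursday 08:00 start Ravi → 1
Thursday 09:00 start Aoife → 2
Thursday 09:00 start Rohan → 3
Thursday 10:00 end Ravi → 2
Thursday 10:00 start Declan → 3
Thursday 15:00 end Aoife → 2
Thursday 17:00 end Rohan → 1
Thursday 18:00 end Declan → 0
Friday 10:00 start Sofia → 1
Friday 13:00 end Sofia → 0
Friday 17:00 start Hannah → 1
Friday 23:00 end Hannah → 0
Peak is 3, at Thursday 09:00 (Aoife, Ravi, Rohan).

3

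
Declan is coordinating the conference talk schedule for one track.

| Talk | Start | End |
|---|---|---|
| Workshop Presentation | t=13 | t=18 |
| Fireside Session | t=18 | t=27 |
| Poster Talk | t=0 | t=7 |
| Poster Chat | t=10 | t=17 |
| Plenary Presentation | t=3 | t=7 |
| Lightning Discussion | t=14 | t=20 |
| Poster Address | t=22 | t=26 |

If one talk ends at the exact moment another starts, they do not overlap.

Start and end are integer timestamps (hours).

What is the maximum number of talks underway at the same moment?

3

Sweep the timeline, counting +1 at each start and −1 at each end (ends before starts at a tie):
t=0 start Poster Talk → 1
t=3 start Plenary Presentation → 2
t=7 end Plenary Presentation → 1
t=7 end Poster Talk → 0
t=10 start Poster Chat → 1
t=13 start Workshop Presentation → 2
t=14 start Lightning Discussion → 3
t=17 end Poster Chat → 2
t=18 end Workshop Presentation → 1
t=18 start Fireside Session → 2
t=20 end Lightning Discussion → 1
t=22 start Poster Address → 2
t=26 end Poster Address → 1
t=27 end Fireside Session → 0
Peak is 3, at t=14 (Lightning Discussion, Poster Chat, Workshop Presentation).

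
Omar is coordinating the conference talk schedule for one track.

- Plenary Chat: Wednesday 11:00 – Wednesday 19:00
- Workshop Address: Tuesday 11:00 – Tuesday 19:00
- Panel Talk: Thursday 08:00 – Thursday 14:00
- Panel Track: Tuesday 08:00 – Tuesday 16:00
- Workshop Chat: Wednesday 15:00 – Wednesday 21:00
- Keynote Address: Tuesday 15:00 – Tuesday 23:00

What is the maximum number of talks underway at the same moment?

Walk through starts and ends in time order (an end at T is processed before a start at T):
Tuesday 08:00 start Panel Track → 1
Tuesday 11:00 start Workshop Address → 2
Tuesday 15:00 start Keynote Address → 3
Tuesday 16:00 end Panel Track → 2
Tuesday 19:00 end Workshop Address → 1
Tuesday 23:00 end Keynote Address → 0
Wednesday 11:00 start Plenary Chat → 1
Wednesday 15:00 start Workshop Chat → 2
Wednesday 19:00 end Plenary Chat → 1
Wednesday 21:00 end Workshop Chat → 0
Thursday 08:00 start Panel Talk → 1
Thursday 14:00 end Panel Talk → 0
Peak is 3, at Tuesday 15:00 (Keynote Address, Panel Track, Workshop Address).

3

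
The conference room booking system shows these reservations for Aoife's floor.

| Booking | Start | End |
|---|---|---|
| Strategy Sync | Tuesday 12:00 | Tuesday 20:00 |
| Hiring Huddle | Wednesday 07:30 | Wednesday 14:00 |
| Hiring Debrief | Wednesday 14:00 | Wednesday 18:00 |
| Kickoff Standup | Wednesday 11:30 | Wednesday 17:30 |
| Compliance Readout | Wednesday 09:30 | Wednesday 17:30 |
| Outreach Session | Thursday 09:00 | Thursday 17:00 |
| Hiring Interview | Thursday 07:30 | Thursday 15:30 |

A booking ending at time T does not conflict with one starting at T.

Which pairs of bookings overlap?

Check each pair: they overlap iff neither finishes before the other starts.
Sorted by start: Strategy Sync, Hiring Huddle, Compliance Readout, Kickoff Standup, Hiring Debrief, Hiring Interview, Outreach Session.
Hiring Huddle starts after Strategy Sync ends — done with Strategy Sync.
Compliance Readout starts before Hiring Huddle ends → Hiring Huddle and Compliance Readout overlap.
Kickoff Standup starts before Hiring Huddle ends → Hiring Huddle and Kickoff Standup overlap.
Hiring Debrief starts exactly when Hiring Huddle ends (back-to-back, no overlap) — done with Hiring Huddle.
Kickoff Standup starts before Compliance Readout ends → Compliance Readout and Kickoff Standup overlap.
Hiring Debrief starts before Compliance Readout ends → Compliance Readout and Hiring Debrief overlap.
Hiring Interview starts after Compliance Readout ends — done with Compliance Readout.
Hiring Debrief starts before Kickoff Standup ends → Kickoff Standup and Hiring Debrief overlap.
Hiring Interview starts after Kickoff Standup ends — done with Kickoff Standup.
Hiring Interview starts after Hiring Debrief ends — done with Hiring Debrief.
Outreach Session starts before Hiring Interview ends → Hiring Interview and Outreach Session overlap.

Compliance Readout & Hiring Debrief, Compliance Readout & Hiring Huddle, Compliance Readout & Kickoff Standup, Hiring Debrief & Kickoff Standup, Hiring Huddle & Kickoff Standup, Hiring Interview & Outreach Session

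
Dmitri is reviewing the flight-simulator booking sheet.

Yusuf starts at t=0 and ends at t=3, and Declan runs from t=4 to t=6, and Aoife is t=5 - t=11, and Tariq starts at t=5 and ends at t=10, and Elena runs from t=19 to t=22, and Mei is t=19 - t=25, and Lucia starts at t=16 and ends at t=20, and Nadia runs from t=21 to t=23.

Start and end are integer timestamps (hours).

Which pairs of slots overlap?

Two intervals overlap when each starts before the other ends.
Sorted by start: Yusuf, Declan, Aoife, Tariq, Lucia, Elena, Mei, Nadia.
Declan starts after Yusuf ends; Yusuf is clear from here.
Aoife starts before Declan ends → Declan and Aoife overlap.
Tariq starts before Declan ends → Declan and Tariq overlap.
Lucia starts after Declan ends; Declan is clear from here.
Tariq starts before Aoife ends → Aoife and Tariq overlap.
Lucia starts after Aoife ends; Aoife is clear from here.
Lucia starts after Tariq ends; Tariq is clear from here.
Elena starts before Lucia ends → Lucia and Elena overlap.
Mei starts before Lucia ends → Lucia and Mei overlap.
Nadia starts after Lucia ends.
Mei starts before Elena ends → Elena and Mei overlap.
Nadia starts before Elena ends → Elena and Nadia overlap.
Nadia starts before Mei ends → Mei and Nadia overlap.

Aoife & Declan, Aoife & Tariq, Declan & Tariq, Elena & Lucia, Elena & Mei, Elena & Nadia, Lucia & Mei, Mei & Nadia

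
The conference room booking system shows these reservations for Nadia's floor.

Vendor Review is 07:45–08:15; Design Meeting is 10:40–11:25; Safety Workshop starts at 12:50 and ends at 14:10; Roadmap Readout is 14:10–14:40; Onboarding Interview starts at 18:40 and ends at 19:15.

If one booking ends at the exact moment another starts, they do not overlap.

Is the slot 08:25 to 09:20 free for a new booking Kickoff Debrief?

Yes — the slot is free

Vendor Review: ends 08:15 at or before Kickoff Debrief starts 08:25 → clear.
Design Meeting: starts 10:40 at or after Kickoff Debrief ends 09:20 → clear.
Safety Workshop: starts 12:50 at or after Kickoff Debrief ends 09:20 → clear.
Roadmap Readout: starts 14:10 at or after Kickoff Debrief ends 09:20 → clear.
Onboarding Interview: starts 18:40 at or after Kickoff Debrief ends 09:20 → clear.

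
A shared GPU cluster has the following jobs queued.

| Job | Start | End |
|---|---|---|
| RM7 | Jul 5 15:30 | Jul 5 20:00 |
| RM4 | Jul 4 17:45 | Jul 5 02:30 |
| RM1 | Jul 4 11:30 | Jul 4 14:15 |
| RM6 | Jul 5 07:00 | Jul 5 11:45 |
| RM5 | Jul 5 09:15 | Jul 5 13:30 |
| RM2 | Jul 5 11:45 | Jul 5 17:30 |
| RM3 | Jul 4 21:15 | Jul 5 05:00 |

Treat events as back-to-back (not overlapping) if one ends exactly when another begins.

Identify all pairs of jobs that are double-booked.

Two intervals overlap when each starts before the other ends.
Sorted by start: RM1, RM4, RM3, RM6, RM5, RM2, RM7.
RM4 starts after RM1 ends; RM1 is clear from here.
RM3 starts before RM4 ends → RM4 and RM3 overlap.
RM6 starts after RM4 ends; RM4 is clear from here.
RM6 starts after RM3 ends; RM3 is clear from here.
RM5 starts before RM6 ends → RM6 and RM5 overlap.
RM2 starts exactly when RM6 ends (back-to-back, no overlap); RM6 is clear from here.
RM2 starts before RM5 ends → RM5 and RM2 overlap.
RM7 starts after RM5 ends.
RM7 starts before RM2 ends → RM2 and RM7 overlap.

RM2 & RM5, RM2 & RM7, RM3 & RM4, RM5 & RM6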